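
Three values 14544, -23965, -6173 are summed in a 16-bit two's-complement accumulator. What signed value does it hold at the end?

-15594

14544 + (-23965) = -9421 (1101101100110011)
-9421 + (-6173) = -15594 (1100001100010110)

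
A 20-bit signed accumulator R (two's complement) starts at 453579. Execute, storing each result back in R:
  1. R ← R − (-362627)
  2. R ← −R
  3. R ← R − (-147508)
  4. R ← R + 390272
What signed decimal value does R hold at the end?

Start: R = 453579 = 01101110101111001011.
R = 453579 − (-362627) = 816206; wraps to -232370 = 11000111010001001110
R = −(-232370) = 232370 = 00111000101110110010
R = 232370 − (-147508) = 379878 = 01011100101111100110
R = 379878 + 390272 = 770150; wraps to -278426 = 10111100000001100110

-278426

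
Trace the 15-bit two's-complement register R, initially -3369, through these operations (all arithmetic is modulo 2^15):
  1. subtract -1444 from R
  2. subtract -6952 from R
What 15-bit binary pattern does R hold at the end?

Start: R = -3369 = 111001011010111.
R = -3369 − (-1444) = -1925 = 111100001111011
R = -1925 − (-6952) = 5027 = 001001110100011

001001110100011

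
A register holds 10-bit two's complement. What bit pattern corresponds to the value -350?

|-350| = 350 = 0101011110 in 10 bits.
Invert the bits: 1010100001. Add 1: 1010100010.
Check: 1010100010 reads as 674 − 1024 = -350.

1010100010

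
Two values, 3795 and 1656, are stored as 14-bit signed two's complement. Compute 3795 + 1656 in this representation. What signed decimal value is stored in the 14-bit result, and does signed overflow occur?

5451; no overflow

3795 → 00111011010011
1656 → 00011001111000
  00111011010011
+ 00011001111000
= 01010101001011
Result 01010101001011: MSB = 0 → value 5451.
Both addends are non-negative and so is the stored result: no signed overflow.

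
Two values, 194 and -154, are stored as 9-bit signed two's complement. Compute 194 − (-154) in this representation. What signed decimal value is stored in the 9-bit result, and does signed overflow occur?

-164; overflow

194 → 011000010
-154 → 101100110
Subtract via negate-and-add: invert 101100110 + 1 = 010011010 (i.e. 154).
  011000010
+ 010011010
= 101011100
Result 101011100: MSB = 1 → 348 − 512 = -164.
Both addends (after negating the subtrahend) are non-negative but the stored result is negative: signed overflow. The true value 194 − (-154) = 348 lies outside [-256, 255].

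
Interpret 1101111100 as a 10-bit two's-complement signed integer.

-132

MSB is 1, so the value is negative.
Invert: 0010000011. Add 1: 0010000100 = 132. So the value is −132.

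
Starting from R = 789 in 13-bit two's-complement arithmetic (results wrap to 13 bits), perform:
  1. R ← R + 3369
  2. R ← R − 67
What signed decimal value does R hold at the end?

4091

Start: R = 789 = 0001100010101.
R = 789 + 3369 = 4158; wraps to -4034 = 1000000111110
R = -4034 − 67 = -4101; wraps to 4091 = 0111111111011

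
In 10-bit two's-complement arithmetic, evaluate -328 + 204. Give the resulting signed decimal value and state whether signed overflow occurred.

-328 → 1010111000
204 → 0011001100
  1010111000
+ 0011001100
= 1110000100
Result 1110000100: MSB = 1 → 900 − 1024 = -124.
Addends have opposite signs, so signed overflow cannot occur.

-124; no overflow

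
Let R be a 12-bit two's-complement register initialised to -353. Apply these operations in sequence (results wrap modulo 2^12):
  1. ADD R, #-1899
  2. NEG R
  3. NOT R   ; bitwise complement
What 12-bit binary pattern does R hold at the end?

Start: R = -353 = 111010011111.
R = -353 + (-1899) = -2252; wraps to 1844 = 011100110100
R = −(1844) = -1844 = 100011001100
R = NOT 100011001100 = 011100110011 = 1843

011100110011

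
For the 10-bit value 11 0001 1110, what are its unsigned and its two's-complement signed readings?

Unsigned: 1100011110 = 798.
Signed: MSB=1 → 798 − 1024 = -226.

unsigned = 798, signed = -226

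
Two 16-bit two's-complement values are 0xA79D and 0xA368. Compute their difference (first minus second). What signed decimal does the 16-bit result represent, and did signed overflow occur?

1077; no overflow

0xA79D = 1010011110011101 = -22627 (signed)
0xA368 = 1010001101101000 = -23704 (signed)
Subtract via negate-and-add: invert 1010001101101000 + 1 = 0101110010011000 (i.e. 23704).
  1010011110011101
+ 0101110010011000
= 0000010000110101  (discard carry-out 1)
Result 0000010000110101: MSB = 0 → value 1077.
Addends (after negating the subtrahend) have opposite signs, so signed overflow cannot occur.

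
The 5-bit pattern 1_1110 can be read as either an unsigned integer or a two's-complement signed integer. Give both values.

Unsigned: 11110 = 30.
Signed: MSB=1 → 30 − 32 = -2.

unsigned = 30, signed = -2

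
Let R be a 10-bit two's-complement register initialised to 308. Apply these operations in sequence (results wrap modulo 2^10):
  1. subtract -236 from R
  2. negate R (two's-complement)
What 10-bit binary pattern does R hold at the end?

0111100000

Start: R = 308 = 0100110100.
R = 308 − (-236) = 544; wraps to -480 = 1000100000
R = −(-480) = 480 = 0111100000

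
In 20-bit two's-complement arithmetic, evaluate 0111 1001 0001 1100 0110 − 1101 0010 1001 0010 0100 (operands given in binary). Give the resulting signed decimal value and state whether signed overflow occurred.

0111 1001 0001 1100 0110 → 01111001000111000110 = 496070 (signed)
1101 0010 1001 0010 0100 → 11010010100100100100 = -186076 (signed)
Subtract via negate-and-add: invert 11010010100100100100 + 1 = 00101101011011011100 (i.e. 186076).
  01111001000111000110
+ 00101101011011011100
= 10100110100010100010
Result 10100110100010100010: MSB = 1 → 682146 − 1048576 = -366430.
Both addends (after negating the subtrahend) are non-negative but the stored result is negative: signed overflow. The true value 496070 − (-186076) = 682146 lies outside [-524288, 524287].

-366430; overflow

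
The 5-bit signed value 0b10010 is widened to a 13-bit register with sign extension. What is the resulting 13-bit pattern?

1111111110010

MSB of 10010 is 1; replicate it into the new high bits.
11111111|10010 → 1111111110010 (still -14).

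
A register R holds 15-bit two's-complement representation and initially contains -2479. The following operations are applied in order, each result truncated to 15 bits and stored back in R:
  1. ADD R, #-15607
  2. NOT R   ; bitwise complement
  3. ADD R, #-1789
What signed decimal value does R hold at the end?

Start: R = -2479 = 111011001010001.
R = -2479 + (-15607) = -18086; wraps to 14682 = 011100101011010
R = NOT 011100101011010 = 100011010100101 = -14683
R = -14683 + (-1789) = -16472; wraps to 16296 = 011111110101000

16296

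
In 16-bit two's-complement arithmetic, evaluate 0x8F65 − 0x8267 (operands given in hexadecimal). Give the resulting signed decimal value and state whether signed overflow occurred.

3326; no overflow

0x8F65 = 1000111101100101 = -28827 (signed)
0x8267 = 1000001001100111 = -32153 (signed)
Subtract via negate-and-add: invert 1000001001100111 + 1 = 0111110110011001 (i.e. 32153).
  1000111101100101
+ 0111110110011001
= 0000110011111110  (discard carry-out 1)
Result 0000110011111110: MSB = 0 → value 3326.
Addends (after negating the subtrahend) have opposite signs, so signed overflow cannot occur.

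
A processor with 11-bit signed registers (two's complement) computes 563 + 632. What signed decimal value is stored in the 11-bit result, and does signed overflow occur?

-853; overflow

563 → 01000110011
632 → 01001111000
  01000110011
+ 01001111000
= 10010101011
Result 10010101011: MSB = 1 → 1195 − 2048 = -853.
Both addends are non-negative but the stored result is negative: signed overflow. The true value 563 + 632 = 1195 lies outside [-1024, 1023].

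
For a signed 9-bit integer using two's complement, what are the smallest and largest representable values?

Minimum: −2^8 = -256.
Maximum: 2^8 − 1 = 255.

min = -256, max = 255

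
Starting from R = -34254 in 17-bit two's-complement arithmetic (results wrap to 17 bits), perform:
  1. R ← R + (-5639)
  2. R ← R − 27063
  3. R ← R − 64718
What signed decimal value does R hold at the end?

-602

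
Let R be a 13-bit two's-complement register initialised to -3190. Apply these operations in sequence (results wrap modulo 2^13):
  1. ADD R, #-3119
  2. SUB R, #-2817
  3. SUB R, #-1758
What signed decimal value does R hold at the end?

Start: R = -3190 = 1001110001010.
R = -3190 + (-3119) = -6309; wraps to 1883 = 0011101011011
R = 1883 − (-2817) = 4700; wraps to -3492 = 1001001011100
R = -3492 − (-1758) = -1734 = 1100100111010

-1734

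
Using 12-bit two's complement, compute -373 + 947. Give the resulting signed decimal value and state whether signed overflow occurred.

-373 → 111010001011
947 → 001110110011
  111010001011
+ 001110110011
= 001000111110  (discard carry-out 1)
Result 001000111110: MSB = 0 → value 574.
Addends have opposite signs, so signed overflow cannot occur.

574; no overflow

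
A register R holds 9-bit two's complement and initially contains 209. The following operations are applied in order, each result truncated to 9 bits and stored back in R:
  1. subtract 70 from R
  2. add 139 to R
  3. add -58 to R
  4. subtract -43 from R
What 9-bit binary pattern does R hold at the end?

100000111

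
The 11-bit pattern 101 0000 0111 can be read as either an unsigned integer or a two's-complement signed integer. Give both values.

unsigned = 1287, signed = -761

Unsigned: 10100000111 = 1287.
Signed: MSB=1 → 1287 − 2048 = -761.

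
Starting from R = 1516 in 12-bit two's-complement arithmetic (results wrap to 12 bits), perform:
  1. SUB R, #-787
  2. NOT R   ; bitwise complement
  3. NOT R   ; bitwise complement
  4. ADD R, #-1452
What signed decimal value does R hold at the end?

851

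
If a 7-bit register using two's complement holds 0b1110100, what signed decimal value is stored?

-12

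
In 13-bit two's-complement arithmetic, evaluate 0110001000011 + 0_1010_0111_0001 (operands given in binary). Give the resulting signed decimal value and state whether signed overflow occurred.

-2380; overflow

0110001000011 = 3139 (signed)
0_1010_0111_0001 → 0101001110001 = 2673 (signed)
  0110001000011
+ 0101001110001
= 1011010110100
Result 1011010110100: MSB = 1 → 5812 − 8192 = -2380.
Both addends are non-negative but the stored result is negative: signed overflow. The true value 3139 + 2673 = 5812 lies outside [-4096, 4095].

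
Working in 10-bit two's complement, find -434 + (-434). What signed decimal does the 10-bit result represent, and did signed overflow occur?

-434 → 1001001110
-434 → 1001001110
  1001001110
+ 1001001110
= 0010011100  (discard carry-out 1)
Result 0010011100: MSB = 0 → value 156.
Both addends are negative but the stored result is non-negative: signed overflow. The true value -434 + (-434) = -868 lies outside [-512, 511].

156; overflow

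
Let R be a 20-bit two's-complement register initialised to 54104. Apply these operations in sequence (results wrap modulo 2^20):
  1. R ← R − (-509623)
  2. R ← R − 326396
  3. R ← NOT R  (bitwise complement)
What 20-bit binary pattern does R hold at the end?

11000110000011101100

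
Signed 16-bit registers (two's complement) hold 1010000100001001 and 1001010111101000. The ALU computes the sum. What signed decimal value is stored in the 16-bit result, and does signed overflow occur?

14065; overflow

1010000100001001 = -24311 (signed)
1001010111101000 = -27160 (signed)
  1010000100001001
+ 1001010111101000
= 0011011011110001  (discard carry-out 1)
Result 0011011011110001: MSB = 0 → value 14065.
Both addends are negative but the stored result is non-negative: signed overflow. The true value -24311 + (-27160) = -51471 lies outside [-32768, 32767].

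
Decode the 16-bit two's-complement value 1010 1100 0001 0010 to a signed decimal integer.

MSB is 1, so the value is negative.
Invert: 0101001111101101. Add 1: 0101001111101110 = 21486. So the value is −21486.

-21486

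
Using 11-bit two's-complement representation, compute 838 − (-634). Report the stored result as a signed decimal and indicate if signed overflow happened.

-576; overflow

838 → 01101000110
-634 → 10110000110
Subtract via negate-and-add: invert 10110000110 + 1 = 01001111010 (i.e. 634).
  01101000110
+ 01001111010
= 10111000000
Result 10111000000: MSB = 1 → 1472 − 2048 = -576.
Both addends (after negating the subtrahend) are non-negative but the stored result is negative: signed overflow. The true value 838 − (-634) = 1472 lies outside [-1024, 1023].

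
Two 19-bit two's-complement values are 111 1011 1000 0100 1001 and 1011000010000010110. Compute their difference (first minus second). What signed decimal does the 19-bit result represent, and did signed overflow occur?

144435; no overflow

111 1011 1000 0100 1001 → 1111011100001001001 = -18359 (signed)
1011000010000010110 = -162794 (signed)
Subtract via negate-and-add: invert 1011000010000010110 + 1 = 0100111101111101010 (i.e. 162794).
  1111011100001001001
+ 0100111101111101010
= 0100011010000110011  (discard carry-out 1)
Result 0100011010000110011: MSB = 0 → value 144435.
Addends (after negating the subtrahend) have opposite signs, so signed overflow cannot occur.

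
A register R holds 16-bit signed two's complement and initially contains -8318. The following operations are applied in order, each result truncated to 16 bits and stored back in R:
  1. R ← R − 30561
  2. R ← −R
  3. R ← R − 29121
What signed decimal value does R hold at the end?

9758

Start: R = -8318 = 1101111110000010.
R = -8318 − 30561 = -38879; wraps to 26657 = 0110100000100001
R = −(26657) = -26657 = 1001011111011111
R = -26657 − 29121 = -55778; wraps to 9758 = 0010011000011110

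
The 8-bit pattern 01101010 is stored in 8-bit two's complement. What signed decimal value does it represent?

MSB is 0, so the value is non-negative: 01101010 = 106.

106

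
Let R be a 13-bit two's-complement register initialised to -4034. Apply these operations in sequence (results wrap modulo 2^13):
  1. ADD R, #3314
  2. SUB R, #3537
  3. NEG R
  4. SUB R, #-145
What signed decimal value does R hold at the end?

Start: R = -4034 = 1000000111110.
R = -4034 + 3314 = -720 = 1110100110000
R = -720 − 3537 = -4257; wraps to 3935 = 0111101011111
R = −(3935) = -3935 = 1000010100001
R = -3935 − (-145) = -3790 = 1000100110010

-3790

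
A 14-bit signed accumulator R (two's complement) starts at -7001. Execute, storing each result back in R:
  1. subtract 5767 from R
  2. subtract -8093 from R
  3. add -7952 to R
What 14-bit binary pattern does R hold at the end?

Start: R = -7001 = 10010010100111.
R = -7001 − 5767 = -12768; wraps to 3616 = 00111000100000
R = 3616 − (-8093) = 11709; wraps to -4675 = 10110110111101
R = -4675 + (-7952) = -12627; wraps to 3757 = 00111010101101

00111010101101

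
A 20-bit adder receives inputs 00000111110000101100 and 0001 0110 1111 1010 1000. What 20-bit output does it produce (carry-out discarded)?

  00000111110000101100
+ 00010110111110101000
= 00011110101111010100

00011110101111010100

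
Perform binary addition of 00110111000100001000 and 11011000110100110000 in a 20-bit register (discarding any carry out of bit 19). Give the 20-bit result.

00001111111000111000

  00110111000100001000
+ 11011000110100110000
= 00001111111000111000  (discard carry-out 1)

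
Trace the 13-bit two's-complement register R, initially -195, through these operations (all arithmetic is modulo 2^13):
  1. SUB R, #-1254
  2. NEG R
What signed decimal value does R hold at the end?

-1059

Start: R = -195 = 1111100111101.
R = -195 − (-1254) = 1059 = 0010000100011
R = −(1059) = -1059 = 1101111011101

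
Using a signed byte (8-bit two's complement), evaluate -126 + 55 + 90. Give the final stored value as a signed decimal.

19

-126 + 55 = -71 (10111001)
-71 + 90 = 19 (00010011)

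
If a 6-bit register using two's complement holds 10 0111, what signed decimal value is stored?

MSB is 1, so the value is negative.
Invert: 011000. Add 1: 011001 = 25. So the value is −25.

-25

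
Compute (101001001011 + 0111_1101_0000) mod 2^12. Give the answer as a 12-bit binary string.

  101001001011
+ 011111010000
= 001000011011  (discard carry-out 1)

001000011011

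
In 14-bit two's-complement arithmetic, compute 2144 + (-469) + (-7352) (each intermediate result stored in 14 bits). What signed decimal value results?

-5677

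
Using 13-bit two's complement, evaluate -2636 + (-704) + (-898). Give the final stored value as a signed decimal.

-2636 + (-704) = -3340 (1001011110100)
-3340 + (-898) = -4238 → wraps to 3954 (0111101110010)

3954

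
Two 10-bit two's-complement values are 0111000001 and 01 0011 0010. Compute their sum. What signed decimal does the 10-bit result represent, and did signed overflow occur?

-269; overflow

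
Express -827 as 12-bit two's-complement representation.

|-827| = 827 = 001100111011 in 12 bits.
Invert the bits: 110011000100. Add 1: 110011000101.
Check: 110011000101 reads as 3269 − 4096 = -827.

110011000101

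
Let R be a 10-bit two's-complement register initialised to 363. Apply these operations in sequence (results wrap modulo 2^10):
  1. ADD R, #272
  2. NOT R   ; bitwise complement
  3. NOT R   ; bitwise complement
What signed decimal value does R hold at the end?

-389

Start: R = 363 = 0101101011.
R = 363 + 272 = 635; wraps to -389 = 1001111011
R = NOT 1001111011 = 0110000100 = 388
R = NOT 0110000100 = 1001111011 = -389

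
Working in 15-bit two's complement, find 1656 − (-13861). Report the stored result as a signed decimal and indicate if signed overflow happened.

15517; no overflow

1656 → 000011001111000
-13861 → 100100111011011
Subtract via negate-and-add: invert 100100111011011 + 1 = 011011000100101 (i.e. 13861).
  000011001111000
+ 011011000100101
= 011110010011101
Result 011110010011101: MSB = 0 → value 15517.
Both addends (after negating the subtrahend) are non-negative and so is the stored result: no signed overflow.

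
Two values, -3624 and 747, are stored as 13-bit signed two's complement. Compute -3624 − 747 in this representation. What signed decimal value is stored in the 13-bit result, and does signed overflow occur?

3821; overflow

-3624 → 1000111011000
747 → 0001011101011
Subtract via negate-and-add: invert 0001011101011 + 1 = 1110100010101 (i.e. -747).
  1000111011000
+ 1110100010101
= 0111011101101  (discard carry-out 1)
Result 0111011101101: MSB = 0 → value 3821.
Both addends (after negating the subtrahend) are negative but the stored result is non-negative: signed overflow. The true value -3624 − 747 = -4371 lies outside [-4096, 4095].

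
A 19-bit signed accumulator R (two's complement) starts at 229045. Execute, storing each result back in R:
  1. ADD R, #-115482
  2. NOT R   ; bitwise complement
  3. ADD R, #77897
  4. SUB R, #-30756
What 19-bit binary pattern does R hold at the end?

Start: R = 229045 = 0110111111010110101.
R = 229045 + (-115482) = 113563 = 0011011101110011011
R = NOT 0011011101110011011 = 1100100010001100100 = -113564
R = -113564 + 77897 = -35667 = 1110111010010101101
R = -35667 − (-30756) = -4911 = 1111110110011010001

1111110110011010001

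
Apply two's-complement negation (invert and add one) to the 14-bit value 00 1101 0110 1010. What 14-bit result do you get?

11001010010110

Invert: 11001010010101. Add 1: 11001010010110.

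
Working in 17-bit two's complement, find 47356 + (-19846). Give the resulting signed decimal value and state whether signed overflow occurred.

47356 → 01011100011111100
-19846 → 11011001001111010
  01011100011111100
+ 11011001001111010
= 00110101101110110  (discard carry-out 1)
Result 00110101101110110: MSB = 0 → value 27510.
Addends have opposite signs, so signed overflow cannot occur.

27510; no overflow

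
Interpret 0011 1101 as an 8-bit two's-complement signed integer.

61

MSB is 0, so the value is non-negative: 00111101 = 61.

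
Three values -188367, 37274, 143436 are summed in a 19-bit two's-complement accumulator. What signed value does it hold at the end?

-188367 + 37274 = -151093 (1011011000111001011)
-151093 + 143436 = -7657 (1111110001000010111)

-7657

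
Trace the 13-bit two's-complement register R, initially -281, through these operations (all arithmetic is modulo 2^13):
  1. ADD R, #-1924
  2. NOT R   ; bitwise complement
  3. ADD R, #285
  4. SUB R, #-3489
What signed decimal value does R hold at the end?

-2214

Start: R = -281 = 1111011100111.
R = -281 + (-1924) = -2205 = 1011101100011
R = NOT 1011101100011 = 0100010011100 = 2204
R = 2204 + 285 = 2489 = 0100110111001
R = 2489 − (-3489) = 5978; wraps to -2214 = 1011101011010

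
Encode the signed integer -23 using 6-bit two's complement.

|-23| = 23 = 010111 in 6 bits.
Invert the bits: 101000. Add 1: 101001.
Check: 101001 reads as 41 − 64 = -23.

101001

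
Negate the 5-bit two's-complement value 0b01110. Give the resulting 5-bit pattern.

Invert: 10001. Add 1: 10010.

10010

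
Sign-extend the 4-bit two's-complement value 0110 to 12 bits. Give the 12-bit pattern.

MSB of 0110 is 0; replicate it into the new high bits.
00000000|0110 → 000000000110 (still 6).

000000000110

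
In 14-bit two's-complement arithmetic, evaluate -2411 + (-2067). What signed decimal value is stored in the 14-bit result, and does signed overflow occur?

-4478; no overflow

-2411 → 11011010010101
-2067 → 11011111101101
  11011010010101
+ 11011111101101
= 10111010000010  (discard carry-out 1)
Result 10111010000010: MSB = 1 → 11906 − 16384 = -4478.
Both addends are negative and so is the stored result: no signed overflow.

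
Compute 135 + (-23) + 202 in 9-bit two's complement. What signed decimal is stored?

135 + (-23) = 112 (001110000)
112 + 202 = 314 → wraps to -198 (100111010)

-198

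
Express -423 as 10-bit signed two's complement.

1001011001

|-423| = 423 = 0110100111 in 10 bits.
Invert the bits: 1001011000. Add 1: 1001011001.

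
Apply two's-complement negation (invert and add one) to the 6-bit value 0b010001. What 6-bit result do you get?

101111

Invert: 101110. Add 1: 101111.
Check: 010001 = 17, 101111 = -17.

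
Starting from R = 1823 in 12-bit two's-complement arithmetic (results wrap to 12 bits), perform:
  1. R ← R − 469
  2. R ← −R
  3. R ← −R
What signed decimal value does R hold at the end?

1354

Start: R = 1823 = 011100011111.
R = 1823 − 469 = 1354 = 010101001010
R = −(1354) = -1354 = 101010110110
R = −(-1354) = 1354 = 010101001010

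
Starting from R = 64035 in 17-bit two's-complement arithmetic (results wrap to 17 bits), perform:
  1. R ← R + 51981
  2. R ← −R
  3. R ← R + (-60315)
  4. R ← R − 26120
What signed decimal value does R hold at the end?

59693

Start: R = 64035 = 01111101000100011.
R = 64035 + 51981 = 116016; wraps to -15056 = 11100010100110000
R = −(-15056) = 15056 = 00011101011010000
R = 15056 + (-60315) = -45259 = 10100111100110101
R = -45259 − 26120 = -71379; wraps to 59693 = 01110100100101101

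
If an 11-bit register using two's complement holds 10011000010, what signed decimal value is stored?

MSB is 1, so the value is negative.
Unsigned reading: 1218. Subtract 2^11 = 2048: 1218 − 2048 = -830.

-830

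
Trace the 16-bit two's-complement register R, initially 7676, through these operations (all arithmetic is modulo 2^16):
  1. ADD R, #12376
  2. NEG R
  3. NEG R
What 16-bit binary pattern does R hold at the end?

Start: R = 7676 = 0001110111111100.
R = 7676 + 12376 = 20052 = 0100111001010100
R = −(20052) = -20052 = 1011000110101100
R = −(-20052) = 20052 = 0100111001010100

0100111001010100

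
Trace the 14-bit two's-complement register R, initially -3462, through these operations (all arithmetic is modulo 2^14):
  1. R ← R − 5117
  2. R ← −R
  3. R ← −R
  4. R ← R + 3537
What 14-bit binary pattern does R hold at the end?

Start: R = -3462 = 11001001111010.
R = -3462 − 5117 = -8579; wraps to 7805 = 01111001111101
R = −(7805) = -7805 = 10000110000011
R = −(-7805) = 7805 = 01111001111101
R = 7805 + 3537 = 11342; wraps to -5042 = 10110001001110

10110001001110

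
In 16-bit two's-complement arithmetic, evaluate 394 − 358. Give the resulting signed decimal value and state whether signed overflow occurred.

36; no overflow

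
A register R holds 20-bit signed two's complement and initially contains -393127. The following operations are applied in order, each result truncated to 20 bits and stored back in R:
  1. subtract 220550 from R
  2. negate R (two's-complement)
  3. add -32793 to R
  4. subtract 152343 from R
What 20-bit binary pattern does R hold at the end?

Start: R = -393127 = 10100000000001011001.
R = -393127 − 220550 = -613677; wraps to 434899 = 01101010001011010011
R = −(434899) = -434899 = 10010101110100101101
R = -434899 + (-32793) = -467692 = 10001101110100010100
R = -467692 − 152343 = -620035; wraps to 428541 = 01101000100111111101

01101000100111111101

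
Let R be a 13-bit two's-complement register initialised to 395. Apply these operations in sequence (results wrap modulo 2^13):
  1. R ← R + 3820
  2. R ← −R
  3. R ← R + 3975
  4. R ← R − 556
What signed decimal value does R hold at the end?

Start: R = 395 = 0000110001011.
R = 395 + 3820 = 4215; wraps to -3977 = 1000001110111
R = −(-3977) = 3977 = 0111110001001
R = 3977 + 3975 = 7952; wraps to -240 = 1111100010000
R = -240 − 556 = -796 = 1110011100100

-796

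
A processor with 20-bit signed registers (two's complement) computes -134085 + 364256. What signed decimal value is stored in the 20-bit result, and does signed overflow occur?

-134085 → 11011111010000111011
364256 → 01011000111011100000
  11011111010000111011
+ 01011000111011100000
= 00111000001100011011  (discard carry-out 1)
Result 00111000001100011011: MSB = 0 → value 230171.
Addends have opposite signs, so signed overflow cannot occur.

230171; no overflow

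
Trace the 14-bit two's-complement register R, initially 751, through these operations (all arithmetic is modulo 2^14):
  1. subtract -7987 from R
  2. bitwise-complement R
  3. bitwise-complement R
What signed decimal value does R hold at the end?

Start: R = 751 = 00001011101111.
R = 751 − (-7987) = 8738; wraps to -7646 = 10001000100010
R = NOT 10001000100010 = 01110111011101 = 7645
R = NOT 01110111011101 = 10001000100010 = -7646

-7646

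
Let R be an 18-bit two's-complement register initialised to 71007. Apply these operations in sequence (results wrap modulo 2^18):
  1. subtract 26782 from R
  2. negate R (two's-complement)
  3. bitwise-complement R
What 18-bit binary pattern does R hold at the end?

Start: R = 71007 = 010001010101011111.
R = 71007 − 26782 = 44225 = 001010110011000001
R = −(44225) = -44225 = 110101001100111111
R = NOT 110101001100111111 = 001010110011000000 = 44224

001010110011000000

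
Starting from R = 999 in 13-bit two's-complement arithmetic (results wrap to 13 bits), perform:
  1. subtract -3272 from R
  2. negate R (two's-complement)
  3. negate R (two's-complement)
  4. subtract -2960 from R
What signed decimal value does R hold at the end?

-961

Start: R = 999 = 0001111100111.
R = 999 − (-3272) = 4271; wraps to -3921 = 1000010101111
R = −(-3921) = 3921 = 0111101010001
R = −(3921) = -3921 = 1000010101111
R = -3921 − (-2960) = -961 = 1110000111111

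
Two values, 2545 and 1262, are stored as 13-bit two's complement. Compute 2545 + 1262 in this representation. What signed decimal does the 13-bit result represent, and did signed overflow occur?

3807; no overflow

2545 → 0100111110001
1262 → 0010011101110
  0100111110001
+ 0010011101110
= 0111011011111
Result 0111011011111: MSB = 0 → value 3807.
Both addends are non-negative and so is the stored result: no signed overflow.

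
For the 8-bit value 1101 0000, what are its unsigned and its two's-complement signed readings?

unsigned = 208, signed = -48

Unsigned: 11010000 = 208.
Signed: MSB=1 → 208 − 256 = -48.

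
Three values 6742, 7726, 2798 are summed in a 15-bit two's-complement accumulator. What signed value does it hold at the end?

-15502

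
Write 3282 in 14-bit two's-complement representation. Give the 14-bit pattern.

3282 is non-negative, so write it directly in 14 bits: 00110011010010.

00110011010010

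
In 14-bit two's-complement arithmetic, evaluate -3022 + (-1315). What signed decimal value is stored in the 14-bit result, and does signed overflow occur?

-4337; no overflow

-3022 → 11010000110010
-1315 → 11101011011101
  11010000110010
+ 11101011011101
= 10111100001111  (discard carry-out 1)
Result 10111100001111: MSB = 1 → 12047 − 16384 = -4337.
Both addends are negative and so is the stored result: no signed overflow.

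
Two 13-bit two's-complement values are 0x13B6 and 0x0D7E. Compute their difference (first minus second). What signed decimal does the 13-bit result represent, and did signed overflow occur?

1592; overflow

0x13B6 = 1001110110110 = -3146 (signed)
0x0D7E = 0110101111110 = 3454 (signed)
Subtract via negate-and-add: invert 0110101111110 + 1 = 1001010000010 (i.e. -3454).
  1001110110110
+ 1001010000010
= 0011000111000  (discard carry-out 1)
Result 0011000111000: MSB = 0 → value 1592.
Both addends (after negating the subtrahend) are negative but the stored result is non-negative: signed overflow. The true value -3146 − 3454 = -6600 lies outside [-4096, 4095].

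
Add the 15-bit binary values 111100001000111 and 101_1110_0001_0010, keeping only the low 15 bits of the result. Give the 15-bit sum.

  111100001000111
+ 101111000010010
= 101011001011001  (discard carry-out 1)

101011001011001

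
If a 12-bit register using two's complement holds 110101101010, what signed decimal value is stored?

MSB is 1, so the value is negative.
Unsigned reading: 3434. Subtract 2^12 = 4096: 3434 − 4096 = -662.

-662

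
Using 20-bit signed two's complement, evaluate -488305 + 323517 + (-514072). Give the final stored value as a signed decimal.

-488305 + 323517 = -164788 (11010111110001001100)
-164788 + (-514072) = -678860 → wraps to 369716 (01011010010000110100)

369716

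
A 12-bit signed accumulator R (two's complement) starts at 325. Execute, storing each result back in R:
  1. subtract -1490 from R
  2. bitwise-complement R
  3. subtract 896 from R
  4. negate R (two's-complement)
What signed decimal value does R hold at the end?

-1384

Start: R = 325 = 000101000101.
R = 325 − (-1490) = 1815 = 011100010111
R = NOT 011100010111 = 100011101000 = -1816
R = -1816 − 896 = -2712; wraps to 1384 = 010101101000
R = −(1384) = -1384 = 101010011000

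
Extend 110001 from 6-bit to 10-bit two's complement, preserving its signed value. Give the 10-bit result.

MSB of 110001 is 1; replicate it into the new high bits.
1111|110001 → 1111110001 (still -15).

1111110001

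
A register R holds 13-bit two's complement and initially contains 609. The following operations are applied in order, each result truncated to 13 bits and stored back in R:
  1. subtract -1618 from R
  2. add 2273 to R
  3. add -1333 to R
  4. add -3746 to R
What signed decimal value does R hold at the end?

-579

Start: R = 609 = 0001001100001.
R = 609 − (-1618) = 2227 = 0100010110011
R = 2227 + 2273 = 4500; wraps to -3692 = 1000110010100
R = -3692 + (-1333) = -5025; wraps to 3167 = 0110001011111
R = 3167 + (-3746) = -579 = 1110110111101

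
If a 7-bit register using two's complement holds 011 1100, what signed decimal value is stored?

60

MSB is 0, so the value is non-negative: 0111100 = 60.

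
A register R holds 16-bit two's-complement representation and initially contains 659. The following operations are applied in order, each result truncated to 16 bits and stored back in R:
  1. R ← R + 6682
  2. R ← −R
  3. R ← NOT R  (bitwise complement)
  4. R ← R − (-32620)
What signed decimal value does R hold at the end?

-25576

Start: R = 659 = 0000001010010011.
R = 659 + 6682 = 7341 = 0001110010101101
R = −(7341) = -7341 = 1110001101010011
R = NOT 1110001101010011 = 0001110010101100 = 7340
R = 7340 − (-32620) = 39960; wraps to -25576 = 1001110000011000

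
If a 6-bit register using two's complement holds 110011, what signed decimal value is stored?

-13

MSB is 1, so the value is negative.
Invert: 001100. Add 1: 001101 = 13. So the value is −13.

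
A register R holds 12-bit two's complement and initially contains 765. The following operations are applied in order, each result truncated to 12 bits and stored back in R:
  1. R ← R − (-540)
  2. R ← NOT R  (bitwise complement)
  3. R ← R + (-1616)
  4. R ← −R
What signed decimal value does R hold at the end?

-1174

Start: R = 765 = 001011111101.
R = 765 − (-540) = 1305 = 010100011001
R = NOT 010100011001 = 101011100110 = -1306
R = -1306 + (-1616) = -2922; wraps to 1174 = 010010010110
R = −(1174) = -1174 = 101101101010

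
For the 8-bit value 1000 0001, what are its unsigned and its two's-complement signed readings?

unsigned = 129, signed = -127

Unsigned: 10000001 = 129.
Signed: MSB=1 → 129 − 256 = -127.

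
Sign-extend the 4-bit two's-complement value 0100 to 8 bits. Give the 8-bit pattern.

MSB of 0100 is 0; replicate it into the new high bits.
0000|0100 → 00000100 (still 4).

00000100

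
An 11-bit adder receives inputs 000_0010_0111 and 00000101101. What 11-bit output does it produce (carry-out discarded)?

00001010100

  00000100111
+ 00000101101
= 00001010100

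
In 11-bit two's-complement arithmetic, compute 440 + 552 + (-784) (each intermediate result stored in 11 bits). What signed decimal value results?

440 + 552 = 992 (01111100000)
992 + (-784) = 208 (00011010000)

208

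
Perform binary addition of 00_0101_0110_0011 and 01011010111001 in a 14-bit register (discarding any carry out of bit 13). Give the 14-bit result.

01110000011100

  00010101100011
+ 01011010111001
= 01110000011100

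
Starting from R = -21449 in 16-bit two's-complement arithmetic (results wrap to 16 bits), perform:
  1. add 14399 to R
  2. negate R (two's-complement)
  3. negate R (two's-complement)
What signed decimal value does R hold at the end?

Start: R = -21449 = 1010110000110111.
R = -21449 + 14399 = -7050 = 1110010001110110
R = −(-7050) = 7050 = 0001101110001010
R = −(7050) = -7050 = 1110010001110110

-7050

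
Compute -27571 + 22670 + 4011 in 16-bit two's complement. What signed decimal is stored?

-890

-27571 + 22670 = -4901 (1110110011011011)
-4901 + 4011 = -890 (1111110010000110)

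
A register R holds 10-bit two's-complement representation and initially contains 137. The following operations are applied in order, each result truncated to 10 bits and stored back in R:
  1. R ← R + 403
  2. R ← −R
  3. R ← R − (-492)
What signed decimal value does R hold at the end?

Start: R = 137 = 0010001001.
R = 137 + 403 = 540; wraps to -484 = 1000011100
R = −(-484) = 484 = 0111100100
R = 484 − (-492) = 976; wraps to -48 = 1111010000

-48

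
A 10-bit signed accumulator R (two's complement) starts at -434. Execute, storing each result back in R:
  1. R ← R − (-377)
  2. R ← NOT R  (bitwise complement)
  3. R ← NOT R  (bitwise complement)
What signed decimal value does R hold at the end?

Start: R = -434 = 1001001110.
R = -434 − (-377) = -57 = 1111000111
R = NOT 1111000111 = 0000111000 = 56
R = NOT 0000111000 = 1111000111 = -57

-57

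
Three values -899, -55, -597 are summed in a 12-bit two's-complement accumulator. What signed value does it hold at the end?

-1551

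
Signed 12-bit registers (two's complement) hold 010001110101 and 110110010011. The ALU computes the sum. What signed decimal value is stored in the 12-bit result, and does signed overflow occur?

520; no overflow

010001110101 = 1141 (signed)
110110010011 = -621 (signed)
  010001110101
+ 110110010011
= 001000001000  (discard carry-out 1)
Result 001000001000: MSB = 0 → value 520.
Addends have opposite signs, so signed overflow cannot occur.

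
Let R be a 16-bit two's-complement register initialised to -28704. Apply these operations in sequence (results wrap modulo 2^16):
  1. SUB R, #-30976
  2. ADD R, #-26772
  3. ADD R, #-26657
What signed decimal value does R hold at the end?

Start: R = -28704 = 1000111111100000.
R = -28704 − (-30976) = 2272 = 0000100011100000
R = 2272 + (-26772) = -24500 = 1010000001001100
R = -24500 + (-26657) = -51157; wraps to 14379 = 0011100000101011

14379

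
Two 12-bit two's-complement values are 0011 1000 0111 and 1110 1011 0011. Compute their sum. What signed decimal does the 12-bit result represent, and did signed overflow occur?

570; no overflow

0011 1000 0111 → 001110000111 = 903 (signed)
1110 1011 0011 → 111010110011 = -333 (signed)
  001110000111
+ 111010110011
= 001000111010  (discard carry-out 1)
Result 001000111010: MSB = 0 → value 570.
Addends have opposite signs, so signed overflow cannot occur.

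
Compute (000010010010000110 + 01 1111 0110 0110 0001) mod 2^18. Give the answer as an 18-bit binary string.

  000010010010000110
+ 011111011001100001
= 100001101011100111

100001101011100111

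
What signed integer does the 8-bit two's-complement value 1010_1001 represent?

MSB is 1, so the value is negative.
Invert: 01010110. Add 1: 01010111 = 87. So the value is −87.

-87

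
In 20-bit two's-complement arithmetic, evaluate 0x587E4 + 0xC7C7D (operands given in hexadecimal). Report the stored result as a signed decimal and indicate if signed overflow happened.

132193; no overflow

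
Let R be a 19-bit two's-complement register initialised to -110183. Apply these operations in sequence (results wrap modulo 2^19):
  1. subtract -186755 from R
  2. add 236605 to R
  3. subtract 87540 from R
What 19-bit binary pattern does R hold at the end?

0110111000101100101

Start: R = -110183 = 1100101000110011001.
R = -110183 − (-186755) = 76572 = 0010010101100011100
R = 76572 + 236605 = 313177; wraps to -211111 = 1001100011101011001
R = -211111 − 87540 = -298651; wraps to 225637 = 0110111000101100101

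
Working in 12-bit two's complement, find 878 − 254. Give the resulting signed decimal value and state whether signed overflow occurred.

624; no overflow

878 → 001101101110
254 → 000011111110
Subtract via negate-and-add: invert 000011111110 + 1 = 111100000010 (i.e. -254).
  001101101110
+ 111100000010
= 001001110000  (discard carry-out 1)
Result 001001110000: MSB = 0 → value 624.
Addends (after negating the subtrahend) have opposite signs, so signed overflow cannot occur.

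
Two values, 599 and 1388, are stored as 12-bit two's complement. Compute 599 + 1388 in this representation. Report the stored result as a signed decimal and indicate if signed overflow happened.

1987; no overflow

599 → 001001010111
1388 → 010101101100
  001001010111
+ 010101101100
= 011111000011
Result 011111000011: MSB = 0 → value 1987.
Both addends are non-negative and so is the stored result: no signed overflow.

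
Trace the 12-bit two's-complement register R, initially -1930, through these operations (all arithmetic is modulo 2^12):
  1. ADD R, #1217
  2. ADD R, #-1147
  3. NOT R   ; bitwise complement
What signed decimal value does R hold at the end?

1859

Start: R = -1930 = 100001110110.
R = -1930 + 1217 = -713 = 110100110111
R = -713 + (-1147) = -1860 = 100010111100
R = NOT 100010111100 = 011101000011 = 1859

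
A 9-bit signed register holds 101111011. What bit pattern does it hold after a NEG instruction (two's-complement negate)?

010000101

Invert: 010000100. Add 1: 010000101.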